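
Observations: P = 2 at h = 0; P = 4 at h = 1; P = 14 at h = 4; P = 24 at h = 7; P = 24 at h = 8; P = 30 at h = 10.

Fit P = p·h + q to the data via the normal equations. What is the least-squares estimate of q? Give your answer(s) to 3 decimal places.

q = 1.958

From the data, Σh·h = 230, Σh = 30, Σ1 = 6.
Right-hand side: Σh·P = 720, ΣP = 98.
So XᵀX·[p, q]ᵀ = XᵀP: [[230, 30]; [30, 6]]·[p, q]ᵀ = [720, 98]ᵀ.
Eliminating q: 6·(row 1) − 30·(row 2) gives 480·p = 6·720 − 30·98 = 1380, so p = 23/8.
Then q = (98 − 30·(23/8))/6 = 47/24.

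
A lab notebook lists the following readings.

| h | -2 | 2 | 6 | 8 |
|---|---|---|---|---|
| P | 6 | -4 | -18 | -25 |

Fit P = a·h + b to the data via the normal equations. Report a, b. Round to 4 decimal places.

The normal system AᵀA·[a, b]ᵀ = AᵀP is [[108, 14]; [14, 4]]·[a, b]ᵀ = [-328, -41]ᵀ.
Determinant 108·4 − 14² = 236.
a = ((-328)·4 − 14·(-41))/236 = -369/118; b = (108·(-41) − 14·(-328))/236 = 41/59.

a = -3.1271, b = 0.6949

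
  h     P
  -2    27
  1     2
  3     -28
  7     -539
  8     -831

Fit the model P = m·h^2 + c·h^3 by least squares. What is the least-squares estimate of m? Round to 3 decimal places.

With design matrix A, AᵀA = [[6595, 49787]; [49787, 380587]] and AᵀP = [-79737, -611319]ᵀ.
Eliminating c: 380587·(row 1) − 49787·(row 2) gives 31225896·m = 380587·(-79737) − 49787·(-611319) = 88873434, so m = 379801/133444.
Then c = ((-611319) − 49787·(379801/133444))/380587 = -264029/133444.

m = 2.846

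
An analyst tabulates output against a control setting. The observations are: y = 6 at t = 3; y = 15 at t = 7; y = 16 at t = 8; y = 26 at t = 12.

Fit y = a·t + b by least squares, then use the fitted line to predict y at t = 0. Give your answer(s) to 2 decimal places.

ŷ = -0.80

With design matrix X, XᵀX = [[266, 30]; [30, 4]] and Xᵀy = [563, 63]ᵀ.
Δ = 266·4 − 30² = 164.
a = (563·4 − 30·63)/164 = 181/82; b = (266·63 − 30·563)/164 = -33/41.
At t = 0: ŷ = (181/82)·(0) + (-33/41)·(1) = -33/41.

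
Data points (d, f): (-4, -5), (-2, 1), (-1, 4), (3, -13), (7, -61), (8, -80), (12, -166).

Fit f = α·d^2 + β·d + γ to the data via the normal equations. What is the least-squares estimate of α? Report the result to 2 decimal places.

From the data, Σd^2·d^2 = 27587, Σd^2·d = 2537, Σd^2 = 287, Σd·d = 287, Σd = 23, Σ1 = 7.
Moment sums: Σd^2·f = -32202, Σd·f = -3084, Σf = -320.
So XᵀX·[α, β, γ]ᵀ = Xᵀf: [[27587, 2537, 287]; [2537, 287, 23]; [287, 23, 7]]·[α, β, γ]ᵀ = [-32202, -3084, -320]ᵀ.
Solving the 3×3 system (Gaussian elimination) gives α = -463494/468979, β = -144881/66997, γ = 896477/468979.

α = -0.99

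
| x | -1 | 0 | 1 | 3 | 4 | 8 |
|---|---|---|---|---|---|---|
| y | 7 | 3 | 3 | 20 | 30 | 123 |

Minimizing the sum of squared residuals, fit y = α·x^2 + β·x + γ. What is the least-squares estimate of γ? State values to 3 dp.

From the data, Σx^2·x^2 = 4435, Σx^2·x = 603, Σx^2 = 91, Σx·x = 91, Σx = 15, Σ1 = 6.
Right-hand side: Σx^2·y = 8542, Σx·y = 1160, Σy = 186.
Solving the 3×3 system (Gaussian elimination) gives α = 135303/67300, β = -75379/67300, γ = 55663/16825.

γ = 3.308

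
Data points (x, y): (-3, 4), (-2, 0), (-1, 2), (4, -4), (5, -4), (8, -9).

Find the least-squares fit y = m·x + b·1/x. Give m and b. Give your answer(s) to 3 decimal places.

Compute the Gram sums: Σx·x = 119, Σx·1/x = 6, Σ1/x·1/x = 21301/14400.
Right-hand side: Σx·y = -122, Σ1/x·y = -751/120.
AᵀA·[m, b]ᵀ = Aᵀy becomes [[119, 6]; [6, 21301/14400]]·[m, b]ᵀ = [-122, -751/120]ᵀ.
det = 119·(21301/14400) − 6² = 2016419/14400.
m = ((-122)·(21301/14400) − 6·(-751/120))/(2016419/14400) = -2058002/2016419; b = (119·(-751/120) − 6·(-122))/(2016419/14400) = -183480/2016419.

m = -1.021, b = -0.091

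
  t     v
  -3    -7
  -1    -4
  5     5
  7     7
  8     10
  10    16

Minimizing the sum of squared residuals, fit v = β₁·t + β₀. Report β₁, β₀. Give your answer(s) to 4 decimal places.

With design matrix A, AᵀA = [[248, 26]; [26, 6]] and Aᵀv = [339, 27]ᵀ.
Eliminating β₀: 6·(row 1) − 26·(row 2) gives 812·β₁ = 6·339 − 26·27 = 1332, so β₁ = 333/203.
Then β₀ = (27 − 26·(333/203))/6 = -1059/406.

β₁ = 1.6404, β₀ = -2.6084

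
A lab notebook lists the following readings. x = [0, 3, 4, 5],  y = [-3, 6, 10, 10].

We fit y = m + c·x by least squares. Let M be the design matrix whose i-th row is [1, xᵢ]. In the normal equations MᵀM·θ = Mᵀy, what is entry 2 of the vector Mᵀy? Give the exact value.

108

Entry 2 ↔ basis x, so (Mᵀy)_{2} = Σᵢ (x)·yᵢ = (0)·(-3) + (3)·(6) + (4)·(10) + (5)·(10) = 108.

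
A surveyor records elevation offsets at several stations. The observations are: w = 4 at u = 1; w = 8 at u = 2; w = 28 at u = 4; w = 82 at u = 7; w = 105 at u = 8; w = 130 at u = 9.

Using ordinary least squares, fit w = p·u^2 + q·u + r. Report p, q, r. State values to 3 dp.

The normal equations are: 13331·p + 1657·q + 215·r = 21752;  1657·p + 215·q + 31·r = 2716;  215·p + 31·q + 6·r = 357.
Solving the 3×3 system (Gaussian elimination) gives p = 3059/2048, q = 2081/2048, r = 745/1024.

p = 1.494, q = 1.016, r = 0.728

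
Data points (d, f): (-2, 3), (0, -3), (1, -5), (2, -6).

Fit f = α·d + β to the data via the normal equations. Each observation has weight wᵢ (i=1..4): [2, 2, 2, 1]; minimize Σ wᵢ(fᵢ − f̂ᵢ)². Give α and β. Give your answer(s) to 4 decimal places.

With design matrix M, MᵀWM = [[14, 0]; [0, 7]] and MᵀWf = [-34, -16]ᵀ.
Determinant 14·7 − 0² = 98.
α = ((-34)·7 − 0·(-16))/98 = -17/7; β = (14·(-16) − 0·(-34))/98 = -16/7.

α = -2.4286, β = -2.2857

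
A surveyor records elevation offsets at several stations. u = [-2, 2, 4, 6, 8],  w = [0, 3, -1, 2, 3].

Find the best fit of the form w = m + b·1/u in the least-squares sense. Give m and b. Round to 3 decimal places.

The normal system XᵀX·[m, b]ᵀ = Xᵀw is [[5, 13/24]; [13/24, 349/576]]·[m, b]ᵀ = [7, 47/24]ᵀ.
Determinant 5·(349/576) − (13/24)² = 197/72.
m = (7·(349/576) − (13/24)·(47/24))/(197/72) = 229/197; b = (5·(47/24) − (13/24)·7)/(197/72) = 432/197.

m = 1.162, b = 2.193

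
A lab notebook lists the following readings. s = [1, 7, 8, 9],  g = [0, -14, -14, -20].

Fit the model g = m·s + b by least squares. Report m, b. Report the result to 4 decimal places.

Setting ∂/∂m … = 0 gives: 195·m + 25·b = -390;  25·m + 4·b = -48.
(Σs·s = 195, Σs = 25, Σ1 = 4, Σs·g = -390, Σg = -48.)
Δ = 195·4 − 25² = 155.
m = ((-390)·4 − 25·(-48))/155 = -72/31; b = (195·(-48) − 25·(-390))/155 = 78/31.

m = -2.3226, b = 2.5161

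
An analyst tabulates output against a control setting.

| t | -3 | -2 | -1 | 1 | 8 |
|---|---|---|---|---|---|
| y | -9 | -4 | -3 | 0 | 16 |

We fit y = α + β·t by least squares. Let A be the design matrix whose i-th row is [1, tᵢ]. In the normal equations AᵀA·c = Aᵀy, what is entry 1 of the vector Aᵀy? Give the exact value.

0

Entry 1 ↔ basis 1, so (Aᵀy)_{1} = Σᵢ yᵢ = (1)·(-9) + (1)·(-4) + (1)·(-3) + (1)·(0) + (1)·(16) = 0.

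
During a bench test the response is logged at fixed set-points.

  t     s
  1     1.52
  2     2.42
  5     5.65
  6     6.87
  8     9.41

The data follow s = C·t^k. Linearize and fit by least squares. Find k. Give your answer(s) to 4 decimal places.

Linearized form: ln s = k·ln t + ln C. From the 5 transformed points,
Σln t = 6.1738, Σ(ln t)² = 10.6052, Σln s = 7.2031, Σln t·ln s = 11.5142.
Equations: 10.6052·k + 6.1738·ln C = 11.5142;  6.1738·k + 5·ln C = 7.2031.
Solving (det = 14.9105): k = 0.87864, ln C = 0.35571.

k = 0.8786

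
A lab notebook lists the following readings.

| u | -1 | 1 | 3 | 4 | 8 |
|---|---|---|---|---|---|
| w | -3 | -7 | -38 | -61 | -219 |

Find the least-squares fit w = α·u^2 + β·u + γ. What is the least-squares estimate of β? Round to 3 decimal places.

The normal system AᵀA·[α, β, γ]ᵀ = Aᵀw is [[4435, 603, 91]; [603, 91, 15]; [91, 15, 5]]·[α, β, γ]ᵀ = [-15344, -2114, -328]ᵀ.
Row-reducing yields α = -72903/23656, β = -58115/23656, γ = -25327/11828.

β = -2.457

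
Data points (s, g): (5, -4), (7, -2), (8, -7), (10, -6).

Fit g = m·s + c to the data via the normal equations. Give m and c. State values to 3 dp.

Forming MᵀM = [[238, 30]; [30, 4]] and Mᵀg = [-150, -19]ᵀ gives MᵀM·[m, c]ᵀ = Mᵀg.
Determinant 238·4 − 30² = 52.
m = ((-150)·4 − 30·(-19))/52 = -15/26; c = (238·(-19) − 30·(-150))/52 = -11/26.

m = -0.577, c = -0.423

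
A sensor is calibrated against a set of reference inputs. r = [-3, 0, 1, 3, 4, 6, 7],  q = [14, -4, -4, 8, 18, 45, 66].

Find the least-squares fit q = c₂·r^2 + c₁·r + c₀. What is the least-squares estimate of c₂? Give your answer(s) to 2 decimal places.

The normal system XᵀX·[c₂, c₁, c₀]ᵀ = Xᵀq is [[4116, 624, 120]; [624, 120, 18]; [120, 18, 7]]·[c₂, c₁, c₀]ᵀ = [5336, 782, 143]ᵀ.
Inverting the 3×3 Gram matrix, [c₂, c₁, c₀]ᵀ = [1328/847, -2767/2541, -281/77]ᵀ.

c₂ = 1.57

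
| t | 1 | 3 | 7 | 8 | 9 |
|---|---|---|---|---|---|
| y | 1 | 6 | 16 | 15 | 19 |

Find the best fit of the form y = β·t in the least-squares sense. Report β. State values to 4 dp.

β = 2.0686

Entries of XᵀX: Σt·t = 204.
For Xᵀy: Σt·y = 422.
Hence β = 422 / 204 ≈ 2.06863.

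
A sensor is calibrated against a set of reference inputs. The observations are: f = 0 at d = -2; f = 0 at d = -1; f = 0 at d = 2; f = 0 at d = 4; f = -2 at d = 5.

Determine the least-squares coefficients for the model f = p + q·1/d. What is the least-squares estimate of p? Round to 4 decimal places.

Forming MᵀM = [[5, -11/20]; [-11/20, 641/400]] and Mᵀf = [-2, -2/5]ᵀ gives MᵀM·[p, q]ᵀ = Mᵀf.
Eliminating q: (641/400)·(row 1) − (-11/20)·(row 2) gives (771/100)·p = (641/400)·(-2) − (-11/20)·(-2/5) = -137/40, so p = -685/1542.
Then q = ((-2/5) − (-11/20)·(-685/1542))/(641/400) = -310/771.

p = -0.4442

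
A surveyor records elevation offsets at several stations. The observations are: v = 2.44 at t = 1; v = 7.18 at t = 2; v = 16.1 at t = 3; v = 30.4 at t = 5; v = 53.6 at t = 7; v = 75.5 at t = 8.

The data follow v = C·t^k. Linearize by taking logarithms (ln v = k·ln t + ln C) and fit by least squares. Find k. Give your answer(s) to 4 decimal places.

k = 1.6157

Let Y = ln v. Fitting Y = k·ln t + ln C by least squares:
Σln t = 7.4265, Σ(ln t)² = 12.3883, Σln v = 17.3622, Σln t·ln v = 26.6541.
Equations: 12.3883·k + 7.4265·ln C = 26.6541;  7.4265·k + 6·ln C = 17.3622.
Slope k = (n·Σln t·ln v − Σln t·Σln v)/(n·Σ(ln t)² − (Σln t)²) = (6·26.6541 − 7.4265·17.3622)/19.1764 = 1.61569; ln C = (Σln v − k·Σln t)/n = 0.89388.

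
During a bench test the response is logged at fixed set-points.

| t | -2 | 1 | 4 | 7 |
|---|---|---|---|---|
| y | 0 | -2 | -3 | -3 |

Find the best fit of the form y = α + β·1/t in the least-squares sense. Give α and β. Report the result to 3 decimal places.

α = -1.726, β = -1.229

Entries of XᵀX: Σ1 = 4, Σ1/t = 25/28, Σ1/t·1/t = 1045/784.
For Xᵀy: Σy = -8, Σ1/t·y = -89/28.
Determinant 4·(1045/784) − (25/28)² = 3555/784.
α = ((-8)·(1045/784) − (25/28)·(-89/28))/(3555/784) = -409/237; β = (4·(-89/28) − (25/28)·(-8))/(3555/784) = -1456/1185.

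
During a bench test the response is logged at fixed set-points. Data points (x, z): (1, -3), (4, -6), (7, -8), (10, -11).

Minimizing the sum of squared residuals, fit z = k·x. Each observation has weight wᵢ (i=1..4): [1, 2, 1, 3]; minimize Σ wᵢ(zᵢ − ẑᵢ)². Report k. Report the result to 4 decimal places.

k = -1.1440

Sums needed: Σwᵢ·x·x = 382.
Right-hand side: Σwᵢ·x·z = -437.
So MᵀWM·[k]ᵀ = MᵀWz: [[382]]·[k]ᵀ = [-437]ᵀ.
k = (-437)/382 = -1.14398.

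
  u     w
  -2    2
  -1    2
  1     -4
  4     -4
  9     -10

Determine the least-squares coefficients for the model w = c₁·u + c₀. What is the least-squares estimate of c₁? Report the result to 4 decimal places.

c₁ = -1.0812

The normal equations are: 103·c₁ + 11·c₀ = -116;  11·c₁ + 5·c₀ = -14.
(Σu·u = 103, Σu = 11, Σ1 = 5, Σu·w = -116, Σw = -14.)
det = 103·5 − 11² = 394.
c₁ = ((-116)·5 − 11·(-14))/394 = -213/197; c₀ = (103·(-14) − 11·(-116))/394 = -83/197.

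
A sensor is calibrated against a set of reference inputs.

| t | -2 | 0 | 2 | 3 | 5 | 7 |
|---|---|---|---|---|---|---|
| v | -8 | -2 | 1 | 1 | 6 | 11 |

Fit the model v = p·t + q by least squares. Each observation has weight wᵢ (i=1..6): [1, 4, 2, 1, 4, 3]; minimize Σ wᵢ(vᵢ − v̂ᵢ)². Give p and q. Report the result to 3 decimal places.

p = 1.883, q = -2.842

Setting ∂/∂p … = 0 gives: 268·p + 46·q = 374;  46·p + 15·q = 44.
Determinant 268·15 − 46² = 1904.
p = (374·15 − 46·44)/1904 = 1793/952; q = (268·44 − 46·374)/1904 = -1353/476.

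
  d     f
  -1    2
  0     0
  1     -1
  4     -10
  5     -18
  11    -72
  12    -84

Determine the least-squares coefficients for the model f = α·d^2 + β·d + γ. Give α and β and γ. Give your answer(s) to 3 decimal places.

The normal system MᵀM·[α, β, γ]ᵀ = Mᵀf is [[36260, 3248, 308]; [3248, 308, 32]; [308, 32, 7]]·[α, β, γ]ᵀ = [-21417, -1933, -183]ᵀ.
Solving the 3×3 system (Gaussian elimination) gives α = -251795/501564, β = -76525/71652, γ = 4946/5971.

α = -0.502, β = -1.068, γ = 0.828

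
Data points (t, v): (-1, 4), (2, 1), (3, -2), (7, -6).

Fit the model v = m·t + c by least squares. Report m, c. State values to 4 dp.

m = -1.2748, c = 2.7557

With design matrix X, XᵀX = [[63, 11]; [11, 4]] and Xᵀv = [-50, -3]ᵀ.
det = 63·4 − 11² = 131.
m = ((-50)·4 − 11·(-3))/131 = -167/131; c = (63·(-3) − 11·(-50))/131 = 361/131.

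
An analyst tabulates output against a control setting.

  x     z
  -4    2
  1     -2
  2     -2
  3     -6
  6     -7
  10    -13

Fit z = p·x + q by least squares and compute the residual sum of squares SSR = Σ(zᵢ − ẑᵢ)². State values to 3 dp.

Normal-equation sums: Σx·x = 166, Σx = 18, Σ1 = 6.
Moment sums: Σx·z = -204, Σz = -28.
AᵀA·[p, q]ᵀ = Aᵀz becomes [[166, 18]; [18, 6]]·[p, q]ᵀ = [-204, -28]ᵀ.
Eliminating q: 6·(row 1) − 18·(row 2) gives 672·p = 6·(-204) − 18·(-28) = -720, so p = -15/14.
Then q = ((-28) − 18·(-15/14))/6 = -61/42.
Residuals: -5/6, 11/21, 67/42, -4/3, 37/42, -5/6; SSR = 142/21.

SSR = 6.762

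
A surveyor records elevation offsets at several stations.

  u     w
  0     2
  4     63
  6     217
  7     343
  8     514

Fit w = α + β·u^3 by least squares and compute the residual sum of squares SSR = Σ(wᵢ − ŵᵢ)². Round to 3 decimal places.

From the data, Σ1 = 5, Σu^3 = 1135, Σu^3·u^3 = 430545.
Right-hand side: Σw = 1139, Σu^3·w = 431721.
So AᵀA·[α, β]ᵀ = Aᵀw: [[5, 1135]; [1135, 430545]]·[α, β]ᵀ = [1139, 431721]ᵀ.
Determinant 5·430545 − 1135² = 864500.
α = (1139·430545 − 1135·431721)/864500 = 19371/43225; β = (5·431721 − 1135·1139)/864500 = 43292/43225.
Residuals: 67079/43225, -66884/43225, 9382/43225, -42352/43225, 69/91; SSR = 275974/43225.

SSR = 6.385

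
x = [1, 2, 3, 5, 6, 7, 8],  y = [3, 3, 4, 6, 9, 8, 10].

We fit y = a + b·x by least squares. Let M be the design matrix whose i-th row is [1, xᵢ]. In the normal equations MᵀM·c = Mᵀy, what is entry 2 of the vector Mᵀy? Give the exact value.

Entry 2 ↔ basis x, so (Mᵀy)_{2} = Σᵢ (x)·yᵢ = (1)·(3) + (2)·(3) + (3)·(4) + (5)·(6) + (6)·(9) + (7)·(8) + (8)·(10) = 241.

241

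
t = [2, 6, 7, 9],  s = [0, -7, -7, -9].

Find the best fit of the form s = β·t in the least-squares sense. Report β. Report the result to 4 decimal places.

With design matrix M, MᵀM = [[170]] and Mᵀs = [-172]ᵀ.
β = (-172)/170 = -1.01176.

β = -1.0118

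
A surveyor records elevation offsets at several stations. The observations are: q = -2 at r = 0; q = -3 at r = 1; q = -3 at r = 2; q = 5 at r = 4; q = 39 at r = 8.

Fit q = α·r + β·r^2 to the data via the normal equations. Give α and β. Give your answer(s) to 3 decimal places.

α = -2.986, β = 0.986

Entries of AᵀA: Σr·r = 85, Σr·r^2 = 585, Σr^2·r^2 = 4369.
Right-hand side: Σr·q = 323, Σr^2·q = 2561.
AᵀA·[α, β]ᵀ = Aᵀq becomes [[85, 585]; [585, 4369]]·[α, β]ᵀ = [323, 2561]ᵀ.
Δ = 85·4369 − 585² = 29140.
α = (323·4369 − 585·2561)/29140 = -43499/14570; β = (85·2561 − 585·323)/29140 = 2873/2914.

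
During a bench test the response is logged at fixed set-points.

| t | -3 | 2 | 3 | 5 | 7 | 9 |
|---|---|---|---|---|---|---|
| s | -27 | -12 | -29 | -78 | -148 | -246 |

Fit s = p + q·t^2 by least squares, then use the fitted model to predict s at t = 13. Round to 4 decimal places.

ŝ = -512.1690

Sums needed: Σ1 = 6, Σt^2 = 177, Σt^2·t^2 = 9765.
Moment sums: Σs = -540, Σt^2·s = -29680.
Eliminating q: 9765·(row 1) − 177·(row 2) gives 27261·p = 9765·(-540) − 177·(-29680) = -19740, so p = -6580/9087.
Then q = ((-29680) − 177·(-6580/9087))/9765 = -27500/9087.
At t = 13: ŝ = (-6580/9087)·(1) + (-27500/9087)·(169) = -1551360/3029.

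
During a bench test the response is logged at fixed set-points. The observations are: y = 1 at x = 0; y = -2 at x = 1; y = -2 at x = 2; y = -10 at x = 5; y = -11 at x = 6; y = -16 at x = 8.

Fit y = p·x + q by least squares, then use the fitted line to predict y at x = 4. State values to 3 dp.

ŷ = -7.365

From the data, Σx·x = 130, Σx = 22, Σ1 = 6.
For Mᵀy: Σx·y = -250, Σy = -40.
MᵀM·[p, q]ᵀ = Mᵀy becomes [[130, 22]; [22, 6]]·[p, q]ᵀ = [-250, -40]ᵀ.
det = 130·6 − 22² = 296.
p = ((-250)·6 − 22·(-40))/296 = -155/74; q = (130·(-40) − 22·(-250))/296 = 75/74.
At x = 4: ŷ = (-155/74)·(4) + (75/74)·(1) = -545/74.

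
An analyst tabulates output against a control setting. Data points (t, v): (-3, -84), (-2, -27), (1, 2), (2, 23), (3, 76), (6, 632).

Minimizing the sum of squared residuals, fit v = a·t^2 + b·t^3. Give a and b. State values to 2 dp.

a = -0.43, b = 3.00

Compute the Gram sums: Σt^2·t^2 = 1491, Σt^2·t^3 = 7777, Σt^3·t^3 = 48243.
Moment sums: Σt^2·v = 22666, Σt^3·v = 141234.
Eliminating b: 48243·(row 1) − 7777·(row 2) gives 11448584·a = 48243·22666 − 7777·141234 = -4900980, so a = -175035/408878.
Then b = (141234 − 7777·(-175035/408878))/48243 = 1225229/408878.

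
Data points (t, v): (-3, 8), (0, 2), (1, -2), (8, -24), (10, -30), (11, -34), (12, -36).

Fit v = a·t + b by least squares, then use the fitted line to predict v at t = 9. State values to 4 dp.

With design matrix A, AᵀA = [[439, 39]; [39, 7]] and Aᵀv = [-1324, -116]ᵀ.
det = 439·7 − 39² = 1552.
a = ((-1324)·7 − 39·(-116))/1552 = -593/194; b = (439·(-116) − 39·(-1324))/1552 = 89/194.
At t = 9: v̂ = (-593/194)·(9) + (89/194)·(1) = -2624/97.

v̂ = -27.0515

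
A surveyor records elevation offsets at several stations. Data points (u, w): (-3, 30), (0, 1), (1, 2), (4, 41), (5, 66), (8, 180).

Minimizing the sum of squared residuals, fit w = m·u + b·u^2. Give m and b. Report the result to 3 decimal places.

m = -1.405, b = 2.974

Setting ∂/∂m … = 0 gives: 115·m + 675·b = 1846;  675·m + 5059·b = 14098.
det = 115·5059 − 675² = 126160.
m = (1846·5059 − 675·14098)/126160 = -44309/31540; b = (115·14098 − 675·1846)/126160 = 18761/6308.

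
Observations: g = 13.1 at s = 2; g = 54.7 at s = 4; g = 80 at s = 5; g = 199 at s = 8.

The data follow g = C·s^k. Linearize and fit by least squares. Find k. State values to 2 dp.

Let Y = ln g. Fitting Y = k·ln s + ln C by least squares:
Sums: Σln s = 5.7683, Σ(ln s)² = 9.3166, Σln g = 16.2498, Σln s·ln g = 25.3907.
Normal system: [[9.3166, 5.7683]; [5.7683, 4]]·[k, ln C]ᵀ = [25.3907, 16.2498]ᵀ.
Δ = 9.3166·4 − (5.7683)² = 3.9930; k = (25.3907·4 − 5.7683·16.2498)/3.9930 = 1.96058, ln C = (9.3166·16.2498 − 5.7683·25.3907)/3.9930 = 1.23514.

k = 1.96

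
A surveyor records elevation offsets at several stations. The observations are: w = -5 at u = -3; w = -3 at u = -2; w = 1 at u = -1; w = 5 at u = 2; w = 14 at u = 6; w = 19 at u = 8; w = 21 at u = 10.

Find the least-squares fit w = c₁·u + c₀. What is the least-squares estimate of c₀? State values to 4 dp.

Entries of XᵀX: Σu·u = 218, Σu = 20, Σ1 = 7.
For Xᵀw: Σu·w = 476, Σw = 52.
XᵀX·[c₁, c₀]ᵀ = Xᵀw becomes [[218, 20]; [20, 7]]·[c₁, c₀]ᵀ = [476, 52]ᵀ.
Eliminating c₀: 7·(row 1) − 20·(row 2) gives 1126·c₁ = 7·476 − 20·52 = 2292, so c₁ = 1146/563.
Then c₀ = (52 − 20·(1146/563))/7 = 908/563.

c₀ = 1.6128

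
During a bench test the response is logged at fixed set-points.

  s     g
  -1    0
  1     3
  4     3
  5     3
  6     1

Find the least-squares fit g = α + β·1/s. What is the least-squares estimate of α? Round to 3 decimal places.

α = 1.803

The normal system MᵀM·[α, β]ᵀ = Mᵀg is [[5, 37/60]; [37/60, 7669/3600]]·[α, β]ᵀ = [10, 271/60]ᵀ.
det = 5·(7669/3600) − (37/60)² = 2311/225.
α = (10·(7669/3600) − (37/60)·(271/60))/(2311/225) = 66663/36976; β = (5·(271/60) − (37/60)·10)/(2311/225) = 14775/9244.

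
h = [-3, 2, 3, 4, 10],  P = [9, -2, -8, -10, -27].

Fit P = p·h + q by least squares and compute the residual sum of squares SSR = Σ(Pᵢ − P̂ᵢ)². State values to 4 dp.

SSR = 6.6705

Sums needed: Σh·h = 138, Σh = 16, Σ1 = 5.
Moment sums: Σh·P = -365, ΣP = -38.
Normal equations: [[138, 16]; [16, 5]]·[p, q]ᵀ = [-365, -38]ᵀ.
Eliminating q: 5·(row 1) − 16·(row 2) gives 434·p = 5·(-365) − 16·(-38) = -1217, so p = -1217/434.
Then q = ((-38) − 16·(-1217/434))/5 = 298/217.
Residuals: -11/14, 485/217, -417/434, -34/217, -72/217; SSR = 2895/434.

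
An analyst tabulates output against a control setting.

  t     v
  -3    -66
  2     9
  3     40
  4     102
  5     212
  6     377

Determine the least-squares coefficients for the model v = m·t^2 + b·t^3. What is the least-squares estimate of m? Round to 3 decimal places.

Forming XᵀX = [[2355, 11957]; [11957, 67899]] and Xᵀv = [20306, 117394]ᵀ gives XᵀX·[m, b]ᵀ = Xᵀv.
Determinant 2355·67899 − 11957² = 16932296.
m = (20306·67899 − 11957·117394)/16932296 = -6230741/4233074; b = (2355·117394 − 11957·20306)/16932296 = 8416007/4233074.

m = -1.472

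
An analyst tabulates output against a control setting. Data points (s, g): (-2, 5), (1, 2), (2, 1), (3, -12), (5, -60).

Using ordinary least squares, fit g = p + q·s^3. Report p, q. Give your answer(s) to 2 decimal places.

With design matrix A, AᵀA = [[5, 153]; [153, 16483]] and Aᵀg = [-64, -7854]ᵀ.
Eliminating q: 16483·(row 1) − 153·(row 2) gives 59006·p = 16483·(-64) − 153·(-7854) = 146750, so p = 73375/29503.
Then q = ((-7854) − 153·(73375/29503))/16483 = -14739/29503.

p = 2.49, q = -0.50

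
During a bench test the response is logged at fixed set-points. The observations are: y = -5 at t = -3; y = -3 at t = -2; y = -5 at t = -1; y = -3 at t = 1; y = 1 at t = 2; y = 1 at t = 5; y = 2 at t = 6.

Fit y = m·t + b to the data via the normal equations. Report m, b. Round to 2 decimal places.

From the data, Σt·t = 80, Σt = 8, Σ1 = 7.
Moment sums: Σt·y = 42, Σy = -12.
AᵀA·[m, b]ᵀ = Aᵀy becomes [[80, 8]; [8, 7]]·[m, b]ᵀ = [42, -12]ᵀ.
Δ = 80·7 − 8² = 496.
m = (42·7 − 8·(-12))/496 = 195/248; b = (80·(-12) − 8·42)/496 = -81/31.

m = 0.79, b = -2.61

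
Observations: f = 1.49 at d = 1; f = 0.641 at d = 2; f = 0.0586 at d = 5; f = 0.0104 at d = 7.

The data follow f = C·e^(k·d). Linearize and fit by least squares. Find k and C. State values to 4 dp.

k = -0.8222, C = 3.3900

Linearized form: ln f = k·d + ln C. From the 4 transformed points,
Σd = 15.0000, Σ(d)² = 79.0000, Σln f = -7.4489, Σd·ln f = -46.6374.
Equations: 79.0000·k + 15.0000·ln C = -46.6374;  15.0000·k + 4·ln C = -7.4489.
Slope k = (n·Σd·ln f − Σd·Σln f)/(n·Σ(d)² − (Σd)²) = (4·-46.6374 − 15.0000·-7.4489)/91.0000 = -0.82215; ln C = (Σln f − k·Σd)/n = 1.22084, so C = exp(1.22084) = 3.39004.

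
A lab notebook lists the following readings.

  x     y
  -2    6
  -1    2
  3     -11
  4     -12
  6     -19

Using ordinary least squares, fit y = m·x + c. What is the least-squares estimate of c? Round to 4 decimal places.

c = -0.6696

Entries of MᵀM: Σx·x = 66, Σx = 10, Σ1 = 5.
Moment sums: Σx·y = -209, Σy = -34.
MᵀM·[m, c]ᵀ = Mᵀy becomes [[66, 10]; [10, 5]]·[m, c]ᵀ = [-209, -34]ᵀ.
Eliminating c: 5·(row 1) − 10·(row 2) gives 230·m = 5·(-209) − 10·(-34) = -705, so m = -141/46.
Then c = ((-34) − 10·(-141/46))/5 = -77/115.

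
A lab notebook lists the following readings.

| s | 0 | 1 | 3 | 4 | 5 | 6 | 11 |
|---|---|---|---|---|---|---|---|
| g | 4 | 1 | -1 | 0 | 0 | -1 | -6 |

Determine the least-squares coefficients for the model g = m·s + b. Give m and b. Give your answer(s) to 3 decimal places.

Setting ∂/∂m … = 0 gives: 208·m + 30·b = -74;  30·m + 7·b = -3.
(Σs·s = 208, Σs = 30, Σ1 = 7, Σs·g = -74, Σg = -3.)
Eliminating b: 7·(row 1) − 30·(row 2) gives 556·m = 7·(-74) − 30·(-3) = -428, so m = -107/139.
Then b = ((-3) − 30·(-107/139))/7 = 399/139.

m = -0.770, b = 2.871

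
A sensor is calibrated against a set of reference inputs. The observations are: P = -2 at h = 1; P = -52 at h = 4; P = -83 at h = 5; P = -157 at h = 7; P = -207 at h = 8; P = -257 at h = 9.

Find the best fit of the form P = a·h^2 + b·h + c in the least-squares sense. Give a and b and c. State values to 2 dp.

a = -2.99, b = -2.14, c = 3.34

MᵀM·[a, b, c]ᵀ = MᵀP reads: 13940·a + 1774·b + 236·c = -44667;  1774·a + 236·b + 34·c = -5693;  236·a + 34·b + 6·c = -758.
(Σh^2·h^2 = 13940, Σh^2·h = 1774, Σh^2 = 236, Σh·h = 236, Σh = 34, Σ1 = 6, Σh^2·P = -44667, Σh·P = -5693, ΣP = -758.)
Solving the 3×3 system (Gaussian elimination) gives a = -4993/1671, b = -35821/16710, c = 18623/5570.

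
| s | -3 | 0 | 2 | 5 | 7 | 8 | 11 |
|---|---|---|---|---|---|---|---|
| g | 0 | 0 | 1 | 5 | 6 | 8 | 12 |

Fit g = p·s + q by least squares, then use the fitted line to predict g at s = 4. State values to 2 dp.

The normal equations are: 272·p + 30·q = 265;  30·p + 7·q = 32.
Eliminating q: 7·(row 1) − 30·(row 2) gives 1004·p = 7·265 − 30·32 = 895, so p = 895/1004.
Then q = (32 − 30·(895/1004))/7 = 377/502.
At s = 4: ĝ = (895/1004)·(4) + (377/502)·(1) = 2167/502.

ĝ = 4.32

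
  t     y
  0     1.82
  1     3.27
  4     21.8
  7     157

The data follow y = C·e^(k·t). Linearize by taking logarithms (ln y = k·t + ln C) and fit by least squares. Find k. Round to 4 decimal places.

k = 0.6380

Taking logs, ln y = k·t + ln C, so regress ln y on t.
Σt = 12.0000, Σ(t)² = 66.0000, Σln y = 9.9218, Σt·ln y = 48.9062.
Equations: 66.0000·k + 12.0000·ln C = 48.9062;  12.0000·k + 4·ln C = 9.9218.
Slope k = (n·Σt·ln y − Σt·Σln y)/(n·Σ(t)² − (Σt)²) = (4·48.9062 − 12.0000·9.9218)/120.0000 = 0.63803; ln C = (Σln y − k·Σt)/n = 0.56637.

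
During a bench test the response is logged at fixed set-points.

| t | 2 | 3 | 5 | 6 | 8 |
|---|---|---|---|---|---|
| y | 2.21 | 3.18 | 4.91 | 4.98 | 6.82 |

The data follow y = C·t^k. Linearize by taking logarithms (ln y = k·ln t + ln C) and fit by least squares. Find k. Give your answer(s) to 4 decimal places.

With ln yᵢ as the transformed response and ln tᵢ as the regressor:
XᵀX = [[11.8122, 7.2724]; [7.2724, 5]], rhs = [11.2505, 7.0664]ᵀ  (here Σln t = 7.2724, Σ(ln t)² = 11.8122, Σln y = 7.0664, Σln t·ln y = 11.2505).
Slope k = (n·Σln t·ln y − Σln t·Σln y)/(n·Σ(ln t)² − (Σln t)²) = (5·11.2505 − 7.2724·7.0664)/6.1731 = 0.78767; ln C = (Σln y − k·Σln t)/n = 0.26764.

k = 0.7877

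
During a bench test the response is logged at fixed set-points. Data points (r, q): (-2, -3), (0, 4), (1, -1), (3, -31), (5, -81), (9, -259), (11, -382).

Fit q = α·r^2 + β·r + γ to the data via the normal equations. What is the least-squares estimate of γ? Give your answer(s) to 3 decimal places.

γ = 4.073

The normal system MᵀM·[α, β, γ]ᵀ = Mᵀq is [[21925, 2205, 241]; [2205, 241, 27]; [241, 27, 7]]·[α, β, γ]ᵀ = [-69518, -7026, -753]ᵀ.
Inverting the 3×3 Gram matrix, [α, β, γ]ᵀ = [-2482489/834162, -662055/278054, 1698737/417081]ᵀ.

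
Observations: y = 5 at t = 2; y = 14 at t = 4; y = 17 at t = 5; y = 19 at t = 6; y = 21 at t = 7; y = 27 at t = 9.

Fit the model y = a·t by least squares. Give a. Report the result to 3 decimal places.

Normal-equation sums: Σt·t = 211.
Moment sums: Σt·y = 655.
a = 655/211 = 3.10427.

a = 3.104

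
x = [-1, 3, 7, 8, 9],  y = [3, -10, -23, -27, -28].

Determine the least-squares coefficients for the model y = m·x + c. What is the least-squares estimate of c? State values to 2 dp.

Compute the Gram sums: Σx·x = 204, Σx = 26, Σ1 = 5.
Right-hand side: Σx·y = -662, Σy = -85.
Eliminating c: 5·(row 1) − 26·(row 2) gives 344·m = 5·(-662) − 26·(-85) = -1100, so m = -275/86.
Then c = ((-85) − 26·(-275/86))/5 = -16/43.

c = -0.37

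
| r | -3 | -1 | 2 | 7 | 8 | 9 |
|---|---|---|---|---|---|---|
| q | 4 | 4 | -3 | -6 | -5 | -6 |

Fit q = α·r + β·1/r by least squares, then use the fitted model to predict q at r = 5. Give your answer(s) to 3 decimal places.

q̂ = -3.998

The normal system XᵀX·[α, β]ᵀ = Xᵀq is [[208, 6]; [6, 358033/254016]]·[α, β]ᵀ = [-158, -503/56]ᵀ.
Eliminating β: (358033/254016)·(row 1) − 6·(row 2) gives (4082893/15876)·α = (358033/254016)·(-158) − 6·(-503/56) = -21439783/127008, so α = -21439783/32663144.
Then β = ((-503/56) − 6·(-21439783/32663144))/(358033/254016) = -14610456/4082893.
At r = 5: q̂ = (-21439783/32663144)·(5) + (-14610456/4082893)·(1/5) = -652878223/163315720.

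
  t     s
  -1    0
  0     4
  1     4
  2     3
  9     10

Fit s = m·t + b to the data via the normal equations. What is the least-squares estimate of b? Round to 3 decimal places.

b = 2.315

Compute the Gram sums: Σt·t = 87, Σt = 11, Σ1 = 5.
For Xᵀs: Σt·s = 100, Σs = 21.
So XᵀX·[m, b]ᵀ = Xᵀs: [[87, 11]; [11, 5]]·[m, b]ᵀ = [100, 21]ᵀ.
Eliminating b: 5·(row 1) − 11·(row 2) gives 314·m = 5·100 − 11·21 = 269, so m = 269/314.
Then b = (21 − 11·(269/314))/5 = 727/314.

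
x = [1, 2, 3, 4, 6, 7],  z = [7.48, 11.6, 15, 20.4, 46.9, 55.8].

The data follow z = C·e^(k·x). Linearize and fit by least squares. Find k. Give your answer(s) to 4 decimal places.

k = 0.3400

Let Y = ln z. Fitting Y = k·x + ln C by least squares:
Sums: Σx = 23.0000, Σ(x)² = 115.0000, Σln z = 18.0566, Σx·ln z = 78.3411.
Normal system: [[115.0000, 23.0000]; [23.0000, 6]]·[k, ln C]ᵀ = [78.3411, 18.0566]ᵀ.
Slope k = (n·Σx·ln z − Σx·Σln z)/(n·Σ(x)² − (Σx)²) = (6·78.3411 − 23.0000·18.0566)/161.0000 = 0.34003; ln C = (Σln z − k·Σx)/n = 1.70600.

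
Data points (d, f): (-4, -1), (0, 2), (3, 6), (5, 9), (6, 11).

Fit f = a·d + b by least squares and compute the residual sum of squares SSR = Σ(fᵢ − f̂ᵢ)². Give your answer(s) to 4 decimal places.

Setting ∂/∂a … = 0 gives: 86·a + 10·b = 133;  10·a + 5·b = 27.
det = 86·5 − 10² = 330.
a = (133·5 − 10·27)/330 = 79/66; b = (86·27 − 10·133)/330 = 496/165.
Residuals: 43/55, -166/165, -197/330, 1/110, 134/165; SSR = 871/330.

SSR = 2.6394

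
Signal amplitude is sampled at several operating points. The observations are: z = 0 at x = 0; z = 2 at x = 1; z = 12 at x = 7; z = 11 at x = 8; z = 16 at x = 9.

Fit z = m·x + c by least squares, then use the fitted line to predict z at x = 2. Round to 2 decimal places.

ẑ = 3.36

Compute the Gram sums: Σx·x = 195, Σx = 25, Σ1 = 5.
And Σx·z = 318, Σz = 41.
Eliminating c: 5·(row 1) − 25·(row 2) gives 350·m = 5·318 − 25·41 = 565, so m = 113/70.
Then c = (41 − 25·(113/70))/5 = 9/70.
At x = 2: ẑ = (113/70)·(2) + (9/70)·(1) = 47/14.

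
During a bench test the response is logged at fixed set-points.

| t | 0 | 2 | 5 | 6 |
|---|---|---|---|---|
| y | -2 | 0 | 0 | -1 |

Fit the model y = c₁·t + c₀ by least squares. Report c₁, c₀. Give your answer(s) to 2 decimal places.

c₁ = 0.16, c₀ = -1.29

Setting ∂/∂c₁ … = 0 gives: 65·c₁ + 13·c₀ = -6;  13·c₁ + 4·c₀ = -3.
det = 65·4 − 13² = 91.
c₁ = ((-6)·4 − 13·(-3))/91 = 15/91; c₀ = (65·(-3) − 13·(-6))/91 = -9/7.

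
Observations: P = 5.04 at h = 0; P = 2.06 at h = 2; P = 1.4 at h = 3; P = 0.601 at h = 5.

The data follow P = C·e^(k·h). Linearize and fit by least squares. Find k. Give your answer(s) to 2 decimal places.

k = -0.42

Let Y = ln P. Fitting Y = k·h + ln C by least squares:
Σh = 10.0000, Σ(h)² = 38.0000, Σln P = 2.1674, Σh·ln P = -0.0910.
Normal system: [[38.0000, 10.0000]; [10.0000, 4]]·[k, ln C]ᵀ = [-0.0910, 2.1674]ᵀ.
Slope k = (n·Σh·ln P − Σh·Σln P)/(n·Σ(h)² − (Σh)²) = (4·-0.0910 − 10.0000·2.1674)/52.0000 = -0.42381; ln C = (Σln P − k·Σh)/n = 1.60138.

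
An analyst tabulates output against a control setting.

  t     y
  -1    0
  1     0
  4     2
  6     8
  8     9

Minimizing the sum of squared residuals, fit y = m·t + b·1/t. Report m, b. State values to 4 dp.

m = 1.1399, b = -1.3017

With design matrix X, XᵀX = [[118, 5]; [5, 1213/576]] and Xᵀy = [128, 71/24]ᵀ.
det = 118·(1213/576) − 5² = 64367/288.
m = (128·(1213/576) − 5·(71/24))/(64367/288) = 73372/64367; b = (118·(71/24) − 5·128)/(64367/288) = -83784/64367.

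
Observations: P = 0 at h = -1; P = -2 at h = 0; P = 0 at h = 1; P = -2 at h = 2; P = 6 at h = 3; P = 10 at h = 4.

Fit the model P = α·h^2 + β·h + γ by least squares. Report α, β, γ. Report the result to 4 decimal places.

Normal-equation sums: Σh^2·h^2 = 355, Σh^2·h = 99, Σh^2 = 31, Σh·h = 31, Σh = 9, Σ1 = 6.
Right-hand side: Σh^2·P = 206, Σh·P = 54, ΣP = 12.
Inverting the 3×3 Gram matrix, [α, β, γ]ᵀ = [27/28, -117/140, -121/70]ᵀ.

α = 0.9643, β = -0.8357, γ = -1.7286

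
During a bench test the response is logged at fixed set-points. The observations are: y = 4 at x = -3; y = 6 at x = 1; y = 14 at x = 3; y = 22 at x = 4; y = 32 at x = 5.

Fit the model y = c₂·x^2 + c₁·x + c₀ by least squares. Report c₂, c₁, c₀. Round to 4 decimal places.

Forming MᵀM = [[1044, 190, 60]; [190, 60, 10]; [60, 10, 5]] and Mᵀy = [1320, 284, 78]ᵀ gives MᵀM·[c₂, c₁, c₀]ᵀ = Mᵀy.
Solving the 3×3 system (Gaussian elimination) gives c₂ = 320/403, c₁ = 3648/2015, c₀ = 4938/2015.

c₂ = 0.7940, c₁ = 1.8104, c₀ = 2.4506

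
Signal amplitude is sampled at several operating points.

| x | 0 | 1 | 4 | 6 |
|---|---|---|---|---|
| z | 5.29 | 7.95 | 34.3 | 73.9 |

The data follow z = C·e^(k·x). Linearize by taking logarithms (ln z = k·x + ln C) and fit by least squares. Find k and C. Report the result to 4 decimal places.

k = 0.4481, C = 5.2699

Let Y = ln z. Fitting Y = k·x + ln C by least squares:
AᵀA = [[53.0000, 11.0000]; [11.0000, 4]], rhs = [42.0300, 11.5768]ᵀ  (here Σx = 11.0000, Σ(x)² = 53.0000, Σln z = 11.5768, Σx·ln z = 42.0300).
Δ = 53.0000·4 − (11.0000)² = 91.0000; k = (42.0300·4 − 11.0000·11.5768)/91.0000 = 0.44807, ln C = (53.0000·11.5768 − 11.0000·42.0300)/91.0000 = 1.66201, so C = exp(1.66201) = 5.26988.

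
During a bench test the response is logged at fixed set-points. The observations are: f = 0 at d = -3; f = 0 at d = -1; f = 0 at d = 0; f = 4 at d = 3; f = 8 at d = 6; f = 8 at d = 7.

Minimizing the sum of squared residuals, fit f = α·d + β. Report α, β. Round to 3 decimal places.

α = 0.950, β = 1.433

Setting ∂/∂α … = 0 gives: 104·α + 12·β = 116;  12·α + 6·β = 20.
Determinant 104·6 − 12² = 480.
α = (116·6 − 12·20)/480 = 19/20; β = (104·20 − 12·116)/480 = 43/30.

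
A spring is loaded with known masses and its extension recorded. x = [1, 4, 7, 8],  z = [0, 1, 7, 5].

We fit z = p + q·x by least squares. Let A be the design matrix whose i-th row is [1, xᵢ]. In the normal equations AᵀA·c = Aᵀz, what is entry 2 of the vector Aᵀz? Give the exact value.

93

Entry 2 ↔ basis x, so (Aᵀz)_{2} = Σᵢ (x)·zᵢ = (1)·(0) + (4)·(1) + (7)·(7) + (8)·(5) = 93.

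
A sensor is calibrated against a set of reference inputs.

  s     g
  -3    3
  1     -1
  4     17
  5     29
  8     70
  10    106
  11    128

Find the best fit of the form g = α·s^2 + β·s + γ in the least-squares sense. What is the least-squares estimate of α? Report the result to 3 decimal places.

α = 0.969

With design matrix X, XᵀX = [[29700, 3006, 336]; [3006, 336, 36]; [336, 36, 7]] and Xᵀg = [31591, 3231, 352]ᵀ.
Row-reducing yields α = 468035/483174, β = 195115/161058, γ = -196546/80529.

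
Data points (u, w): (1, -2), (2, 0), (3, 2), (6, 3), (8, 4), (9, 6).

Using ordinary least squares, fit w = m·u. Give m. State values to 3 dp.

Forming XᵀX = [[195]] and Xᵀw = [108]ᵀ gives XᵀX·[m]ᵀ = Xᵀw.
m = 108/195 = 0.553846.

m = 0.554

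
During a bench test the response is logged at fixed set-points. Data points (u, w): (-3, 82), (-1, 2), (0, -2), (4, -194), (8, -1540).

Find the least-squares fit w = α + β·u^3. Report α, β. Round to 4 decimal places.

α = -0.8980, β = -3.0064

Setting ∂/∂α … = 0 gives: 5·α + 548·β = -1652;  548·α + 266970·β = -803112.
Eliminating β: 266970·(row 1) − 548·(row 2) gives 1034546·α = 266970·(-1652) − 548·(-803112) = -929064, so α = -464532/517273.
Then β = ((-803112) − 548·(-464532/517273))/266970 = -1555132/517273.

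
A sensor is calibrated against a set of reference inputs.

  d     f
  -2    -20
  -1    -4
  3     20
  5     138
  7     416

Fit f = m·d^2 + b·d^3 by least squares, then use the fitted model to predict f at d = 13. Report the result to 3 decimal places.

Compute the Gram sums: Σd^2·d^2 = 3124, Σd^2·d^3 = 20142, Σd^3·d^3 = 134068.
And Σd^2·f = 23930, Σd^3·f = 160642.
Determinant 3124·134068 − 20142² = 13128268.
m = (23930·134068 − 20142·160642)/13128268 = -6850981/3282067; b = (3124·160642 − 20142·23930)/13128268 = 4961887/3282067.
At d = 13: f̂ = (-6850981/3282067)·(169) + (4961887/3282067)·(2197) = 9743449950/3282067.

f̂ = 2968.693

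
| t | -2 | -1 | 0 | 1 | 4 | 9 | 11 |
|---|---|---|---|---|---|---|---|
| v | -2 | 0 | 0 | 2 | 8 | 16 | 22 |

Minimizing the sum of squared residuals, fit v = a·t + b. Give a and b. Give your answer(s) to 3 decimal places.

a = 1.804, b = 0.900

Sums needed: Σt·t = 224, Σt = 22, Σ1 = 7.
Right-hand side: Σt·v = 424, Σv = 46.
So XᵀX·[a, b]ᵀ = Xᵀv: [[224, 22]; [22, 7]]·[a, b]ᵀ = [424, 46]ᵀ.
Determinant 224·7 − 22² = 1084.
a = (424·7 − 22·46)/1084 = 489/271; b = (224·46 − 22·424)/1084 = 244/271.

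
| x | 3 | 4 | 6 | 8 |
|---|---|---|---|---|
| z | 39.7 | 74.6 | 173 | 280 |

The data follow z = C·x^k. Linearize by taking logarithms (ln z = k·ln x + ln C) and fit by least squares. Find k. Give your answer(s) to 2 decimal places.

k = 2.00

Taking logs, ln z = k·ln x + ln C, so regress ln z on ln x.
Sums: Σln x = 6.3561, Σ(ln x)² = 10.6632, Σln z = 18.7816, Σln x·ln z = 30.9729.
Normal system: [[10.6632, 6.3561]; [6.3561, 4]]·[k, ln C]ᵀ = [30.9729, 18.7816]ᵀ.
Δ = 10.6632·4 − (6.3561)² = 2.2529; k = (30.9729·4 − 6.3561·18.7816)/2.2529 = 2.00372, ln C = (10.6632·18.7816 − 6.3561·30.9729)/2.2529 = 1.51143.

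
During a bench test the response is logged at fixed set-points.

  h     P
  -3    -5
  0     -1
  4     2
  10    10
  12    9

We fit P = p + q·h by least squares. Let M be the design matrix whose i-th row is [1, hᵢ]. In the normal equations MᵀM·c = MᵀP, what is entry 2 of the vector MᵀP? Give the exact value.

Entry 2 ↔ basis h, so (MᵀP)_{2} = Σᵢ (h)·Pᵢ = (-3)·(-5) + (0)·(-1) + (4)·(2) + (10)·(10) + (12)·(9) = 231.

231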